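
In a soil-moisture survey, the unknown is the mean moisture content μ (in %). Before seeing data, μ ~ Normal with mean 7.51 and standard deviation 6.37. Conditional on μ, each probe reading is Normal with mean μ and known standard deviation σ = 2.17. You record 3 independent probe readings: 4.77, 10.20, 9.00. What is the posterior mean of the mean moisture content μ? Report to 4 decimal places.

7.9721

For Normal data with known variance σ², a Normal(μ₀, σ₀²) prior on μ is conjugate. Posterior precision = 1/σ₀² + n/σ²; posterior mean is the precision-weighted average of μ₀ and x̄.
Σxᵢ = 4.77 + 10.20 + 9.00 = 23.97, so n·x̄ = 23.97.
σ₀² = 6.37² = 40.5769, σ² = 2.17² = 4.7089; σ² + n·σ₀² = 4.7089 + 3·40.5769 = 126.4396.
Posterior mean = (μ₀/σ₀² + n·x̄/σ²)/(1/σ₀² + n/σ²) = (σ²·μ₀ + σ₀²·n·x̄)/(σ² + n·σ₀²) = (4.7089·7.51 + 40.5769·23.97)/126.4396 = 1007.992132/126.4396 = 7.9721.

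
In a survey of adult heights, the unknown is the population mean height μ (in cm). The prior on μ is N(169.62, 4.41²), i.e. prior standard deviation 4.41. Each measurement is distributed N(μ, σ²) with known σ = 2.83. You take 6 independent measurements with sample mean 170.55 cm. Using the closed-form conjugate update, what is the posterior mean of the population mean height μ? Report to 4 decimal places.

For Normal data with known variance σ², a Normal(μ₀, σ₀²) prior on μ is conjugate. Posterior precision = 1/σ₀² + n/σ²; posterior mean is the precision-weighted average of μ₀ and x̄.
n·x̄ = 6·170.55 = 1023.3.
σ₀² = 4.41² = 19.4481, σ² = 2.83² = 8.0089; σ² + n·σ₀² = 8.0089 + 6·19.4481 = 124.6975.
Posterior mean = (μ₀/σ₀² + n·x̄/σ²)/(1/σ₀² + n/σ²) = (σ²·μ₀ + σ₀²·n·x̄)/(σ² + n·σ₀²) = (8.0089·169.62 + 19.4481·1023.3)/124.6975 = 21259.710348/124.6975 = 170.4903.

170.4903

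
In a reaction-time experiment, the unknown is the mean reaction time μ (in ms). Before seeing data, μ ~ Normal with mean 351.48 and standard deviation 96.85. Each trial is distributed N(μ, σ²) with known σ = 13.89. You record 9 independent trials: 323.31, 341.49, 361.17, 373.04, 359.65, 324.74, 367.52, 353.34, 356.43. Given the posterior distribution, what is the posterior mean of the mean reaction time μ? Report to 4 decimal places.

351.1884

For Normal data with known variance σ², a Normal(μ₀, σ₀²) prior on μ is conjugate. Posterior precision = 1/σ₀² + n/σ²; posterior mean is the precision-weighted average of μ₀ and x̄.
Σxᵢ = 323.31 + 341.49 + 361.17 + 373.04 + 359.65 + 324.74 + 367.52 + 353.34 + 356.43 = 3160.69, so n·x̄ = 3160.69.
σ₀² = 96.85² = 9379.9225, σ² = 13.89² = 192.9321; σ² + n·σ₀² = 192.9321 + 9·9379.9225 = 84612.2346.
Posterior mean = (μ₀/σ₀² + n·x̄/σ²)/(1/σ₀² + n/σ²) = (σ²·μ₀ + σ₀²·n·x̄)/(σ² + n·σ₀²) = (192.9321·351.48 + 9379.9225·3160.69)/84612.2346 = 29714839.021033/84612.2346 = 351.1884.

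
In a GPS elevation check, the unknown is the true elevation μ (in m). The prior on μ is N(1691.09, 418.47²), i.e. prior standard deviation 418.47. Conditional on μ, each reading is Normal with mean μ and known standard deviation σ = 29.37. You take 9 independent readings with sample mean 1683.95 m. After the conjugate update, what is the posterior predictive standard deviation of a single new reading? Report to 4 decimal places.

30.9579

For Normal data with known variance σ², a Normal(μ₀, σ₀²) prior on μ is conjugate. Posterior precision = 1/σ₀² + n/σ²; posterior mean is the precision-weighted average of μ₀ and x̄.
σ₀² = 418.47² = 175117.1409, σ² = 29.37² = 862.5969; σ² + n·σ₀² = 862.5969 + 9·175117.1409 = 1576916.865.
Posterior precision = 1/σ₀² + n/σ² = 1/175117.1409 + 9/862.5969 = (σ² + n·σ₀²)/(σ₀²σ²) = 1576916.865/(175117.1409·862.5969); posterior variance σₙ² = σ₀²σ²/(σ² + n·σ₀²) = 175117.1409·862.5969/1576916.865 = 95.791672.
Predictive variance for one new observation = σₙ² + σ² = 175117.1409·862.5969/1576916.865 + 862.5969 = σ²·(σ₀² + 1576916.865)/1576916.865 = 862.5969·1752034.0059/1576916.865 = 958.388572; SD = √(862.5969·1752034.0059/1576916.865) = 30.9579.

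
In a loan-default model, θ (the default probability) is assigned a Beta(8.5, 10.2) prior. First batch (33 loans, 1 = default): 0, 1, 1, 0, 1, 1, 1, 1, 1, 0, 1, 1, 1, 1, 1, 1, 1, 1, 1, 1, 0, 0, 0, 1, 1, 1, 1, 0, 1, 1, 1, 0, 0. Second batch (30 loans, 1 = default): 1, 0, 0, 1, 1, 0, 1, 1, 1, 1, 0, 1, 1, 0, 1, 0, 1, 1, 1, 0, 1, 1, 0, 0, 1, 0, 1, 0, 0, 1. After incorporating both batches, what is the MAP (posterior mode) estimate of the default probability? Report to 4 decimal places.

The Beta prior is conjugate to a Binomial/Bernoulli likelihood; the update adds successes to α and failures to β.
After batch 1: Beta(8.5+24, 10.2+9) = Beta(32.5, 19.2).
After batch 2: Beta(32.5+18, 19.2+12) = Beta(50.5, 31.2).
Mode of Beta(a,b) for a,b>1 is (a−1)/(a+b−2) = 49.5/79.7 = 0.6211.

0.6211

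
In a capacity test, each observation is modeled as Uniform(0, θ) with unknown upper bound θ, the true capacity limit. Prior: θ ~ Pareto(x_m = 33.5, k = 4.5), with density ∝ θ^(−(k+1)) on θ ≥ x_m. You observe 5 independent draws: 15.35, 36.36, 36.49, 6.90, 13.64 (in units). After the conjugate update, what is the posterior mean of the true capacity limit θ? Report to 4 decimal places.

A Pareto(scale x_m, shape k) prior on the upper bound θ of Uniform(0, θ) is conjugate: posterior is Pareto(max(x_m, max xᵢ), k + n).
Sample maximum = 36.49; prior scale x_m = 33.5 → posterior scale = max = 36.49.
Posterior shape = 4.5 + 5 = 9.5.
E[θ|data] = k·x_m/(k−1) = 9.5·36.49/8.5 = 40.7829.

40.7829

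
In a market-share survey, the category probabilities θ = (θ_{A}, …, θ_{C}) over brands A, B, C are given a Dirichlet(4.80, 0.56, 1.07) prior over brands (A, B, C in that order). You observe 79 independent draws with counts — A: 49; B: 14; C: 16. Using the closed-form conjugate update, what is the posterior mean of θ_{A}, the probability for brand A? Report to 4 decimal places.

0.6298

The Dirichlet prior is conjugate to the Multinomial likelihood: each posterior αⱼ = prior αⱼ + observed count nⱼ.
Posterior concentration: (53.80, 14.56, 17.07), total = 85.43.
E[θ_{A}|data] = α_{A}/Σα = 53.80/85.43 = 0.6298.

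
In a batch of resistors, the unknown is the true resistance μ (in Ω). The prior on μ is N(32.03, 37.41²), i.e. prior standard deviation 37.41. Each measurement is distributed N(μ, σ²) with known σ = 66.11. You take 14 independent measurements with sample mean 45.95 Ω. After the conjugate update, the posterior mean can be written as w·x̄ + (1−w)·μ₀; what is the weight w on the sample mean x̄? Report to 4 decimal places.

0.8176

For Normal data with known variance σ², a Normal(μ₀, σ₀²) prior on μ is conjugate. Posterior precision = 1/σ₀² + n/σ²; posterior mean is the precision-weighted average of μ₀ and x̄.
σ₀² = 37.41² = 1399.5081, σ² = 66.11² = 4370.5321. Prior precision 1/σ₀² = 1/1399.5081; data precision n/σ² = 14/4370.5321.
w = (n/σ²)/(1/σ₀² + n/σ²) = n·σ₀²/(σ² + n·σ₀²) = 14·1399.5081/(4370.5321 + 14·1399.5081) = 19593.1134/23963.6455 = 0.8176.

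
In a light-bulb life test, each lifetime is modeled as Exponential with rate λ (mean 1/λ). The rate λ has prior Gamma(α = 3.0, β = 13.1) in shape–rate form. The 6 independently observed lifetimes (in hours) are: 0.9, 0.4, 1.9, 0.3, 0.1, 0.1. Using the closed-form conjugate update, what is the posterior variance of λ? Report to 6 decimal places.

0.031888

With a Gamma(shape α, rate β) prior on the exponential rate λ, the posterior after n observations with total T = Σxᵢ is Gamma(α+n, β+T).
Sum of observations T = 3.7 hours; n = 6.
Posterior: Gamma(3.0+6, 13.1+3.7) = Gamma(9.0, 16.8).
Var = α/β² = 0.031888.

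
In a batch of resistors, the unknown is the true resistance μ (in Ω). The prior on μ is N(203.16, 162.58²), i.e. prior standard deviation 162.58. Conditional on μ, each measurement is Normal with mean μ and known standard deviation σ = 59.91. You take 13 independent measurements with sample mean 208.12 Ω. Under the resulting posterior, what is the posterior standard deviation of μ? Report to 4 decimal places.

16.5299

For Normal data with known variance σ², a Normal(μ₀, σ₀²) prior on μ is conjugate. Posterior precision = 1/σ₀² + n/σ²; posterior mean is the precision-weighted average of μ₀ and x̄.
σ₀² = 162.58² = 26432.2564, σ² = 59.91² = 3589.2081; σ² + n·σ₀² = 3589.2081 + 13·26432.2564 = 347208.5413.
Posterior precision = 1/σ₀² + n/σ² = 1/26432.2564 + 13/3589.2081 = (σ² + n·σ₀²)/(σ₀²σ²) = 347208.5413/(26432.2564·3589.2081); posterior variance σₙ² = σ₀²σ²/(σ² + n·σ₀²) = 26432.2564·3589.2081/347208.5413 = 273.238868.
Posterior SD = √σₙ² = √(26432.2564·3589.2081/347208.5413) = 16.5299.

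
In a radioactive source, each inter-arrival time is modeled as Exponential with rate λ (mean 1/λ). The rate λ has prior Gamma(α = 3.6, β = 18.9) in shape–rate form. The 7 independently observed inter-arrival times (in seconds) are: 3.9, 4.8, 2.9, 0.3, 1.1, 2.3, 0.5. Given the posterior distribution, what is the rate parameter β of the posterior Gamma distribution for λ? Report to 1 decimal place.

34.7

With a Gamma(shape α, rate β) prior on the exponential rate λ, the posterior after n observations with total T = Σxᵢ is Gamma(α+n, β+T).
Sum of observations T = 15.8 seconds; n = 7.
Posterior: Gamma(3.6+7, 18.9+15.8) = Gamma(10.6, 34.7).
Posterior β = 34.7.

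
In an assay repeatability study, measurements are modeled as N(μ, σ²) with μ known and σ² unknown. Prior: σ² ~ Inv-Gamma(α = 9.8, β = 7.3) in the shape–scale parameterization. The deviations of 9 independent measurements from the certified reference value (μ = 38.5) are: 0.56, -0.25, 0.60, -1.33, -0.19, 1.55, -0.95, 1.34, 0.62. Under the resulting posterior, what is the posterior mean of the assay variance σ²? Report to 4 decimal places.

0.8506

With known mean μ and an Inverse-Gamma(α, β) prior on σ², the Normal likelihood is conjugate: posterior is Inv-Gamma(α + n/2, β + Σ(xᵢ−μ)²/2).
Σ(xᵢ−μ)² = (0.56)² + (-0.25)² + (0.60)² + (-1.33)² + (-0.19)² + (1.55)² + (-0.95)² + (1.34)² + (0.62)² = 8.0261.
Posterior: Inv-Gamma(9.8 + 9/2, 7.3 + 8.0261/2) = Inv-Gamma(14.30, 11.31305).
E[σ²|data] = β/(α−1) = 11.31305/13.30 = 0.8506.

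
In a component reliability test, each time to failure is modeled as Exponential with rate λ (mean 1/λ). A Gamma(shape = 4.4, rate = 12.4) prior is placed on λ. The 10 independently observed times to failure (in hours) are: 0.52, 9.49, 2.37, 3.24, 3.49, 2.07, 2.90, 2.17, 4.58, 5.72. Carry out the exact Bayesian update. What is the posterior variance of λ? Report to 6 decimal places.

0.006010

With a Gamma(shape α, rate β) prior on the exponential rate λ, the posterior after n observations with total T = Σxᵢ is Gamma(α+n, β+T).
Sum of observations T = 36.55 hours; n = 10.
Posterior: Gamma(4.4+10, 12.4+36.55) = Gamma(14.4, 48.95).
Var = α/β² = 0.006010.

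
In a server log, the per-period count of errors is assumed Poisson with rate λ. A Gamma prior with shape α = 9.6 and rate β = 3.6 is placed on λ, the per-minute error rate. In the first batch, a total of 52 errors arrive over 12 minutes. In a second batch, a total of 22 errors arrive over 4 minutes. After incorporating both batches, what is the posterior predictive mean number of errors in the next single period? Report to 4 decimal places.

4.2653

With a Gamma(shape α, rate β) prior, the Poisson likelihood is conjugate: the posterior is Gamma(α + ΣXᵢ, β + n).
After batch 1: Gamma(α+S, β+n) = Gamma(9.6+52, 3.6+12) = Gamma(61.6, 15.6).
After batch 2: Gamma(α+S, β+n) = Gamma(61.6+22, 15.6+4) = Gamma(83.6, 19.6).
The predictive distribution for one future period is NegBinom with mean α/β = 4.2653.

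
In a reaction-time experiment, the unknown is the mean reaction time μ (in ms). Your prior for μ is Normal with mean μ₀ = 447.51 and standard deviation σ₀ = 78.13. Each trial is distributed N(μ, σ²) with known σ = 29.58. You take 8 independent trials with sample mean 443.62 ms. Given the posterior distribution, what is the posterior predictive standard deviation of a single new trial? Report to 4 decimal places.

For Normal data with known variance σ², a Normal(μ₀, σ₀²) prior on μ is conjugate. Posterior precision = 1/σ₀² + n/σ²; posterior mean is the precision-weighted average of μ₀ and x̄.
σ₀² = 78.13² = 6104.2969, σ² = 29.58² = 874.9764; σ² + n·σ₀² = 874.9764 + 8·6104.2969 = 49709.3516.
Posterior precision = 1/σ₀² + n/σ² = 1/6104.2969 + 8/874.9764 = (σ² + n·σ₀²)/(σ₀²σ²) = 49709.3516/(6104.2969·874.9764); posterior variance σₙ² = σ₀²σ²/(σ² + n·σ₀²) = 6104.2969·874.9764/49709.3516 = 107.446900.
Predictive variance for one new observation = σₙ² + σ² = 6104.2969·874.9764/49709.3516 + 874.9764 = σ²·(σ₀² + 49709.3516)/49709.3516 = 874.9764·55813.6485/49709.3516 = 982.423300; SD = √(874.9764·55813.6485/49709.3516) = 31.3436.

31.3436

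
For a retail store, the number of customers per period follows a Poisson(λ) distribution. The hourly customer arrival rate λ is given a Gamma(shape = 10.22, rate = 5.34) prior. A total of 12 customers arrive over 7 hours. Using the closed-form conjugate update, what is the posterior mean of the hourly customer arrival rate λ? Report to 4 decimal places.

With a Gamma(shape α, rate β) prior, the Poisson likelihood is conjugate: the posterior is Gamma(α + ΣXᵢ, β + n).
Posterior: Gamma(α+S, β+n) = Gamma(10.22+12, 5.34+7) = Gamma(22.22, 12.34).
Posterior mean = α/β = 22.22/12.34 = 1.8006.

1.8006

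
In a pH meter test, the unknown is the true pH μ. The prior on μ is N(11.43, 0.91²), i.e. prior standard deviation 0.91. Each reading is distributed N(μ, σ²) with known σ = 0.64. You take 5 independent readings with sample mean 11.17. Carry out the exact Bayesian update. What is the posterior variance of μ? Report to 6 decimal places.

For Normal data with known variance σ², a Normal(μ₀, σ₀²) prior on μ is conjugate. Posterior precision = 1/σ₀² + n/σ²; posterior mean is the precision-weighted average of μ₀ and x̄.
σ₀² = 0.91² = 0.8281, σ² = 0.64² = 0.4096; σ² + n·σ₀² = 0.4096 + 5·0.8281 = 4.5501.
Posterior precision = 1/σ₀² + n/σ² = 1/0.8281 + 5/0.4096 = (σ² + n·σ₀²)/(σ₀²σ²) = 4.5501/(0.8281·0.4096); posterior variance σₙ² = σ₀²σ²/(σ² + n·σ₀²) = 0.8281·0.4096/4.5501 = 0.074546.

0.074546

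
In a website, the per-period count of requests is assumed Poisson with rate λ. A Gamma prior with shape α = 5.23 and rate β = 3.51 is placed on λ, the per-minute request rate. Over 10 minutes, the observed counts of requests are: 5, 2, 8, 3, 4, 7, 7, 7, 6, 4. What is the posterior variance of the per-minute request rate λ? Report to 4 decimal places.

0.3190

With a Gamma(shape α, rate β) prior, the Poisson likelihood is conjugate: the posterior is Gamma(α + ΣXᵢ, β + n).
Sum of counts S = 53 over n = 10 minutes.
Posterior: Gamma(α+S, β+n) = Gamma(5.23+53, 3.51+10) = Gamma(58.23, 13.51).
Var = α/β² = 58.23/13.51² = 0.3190.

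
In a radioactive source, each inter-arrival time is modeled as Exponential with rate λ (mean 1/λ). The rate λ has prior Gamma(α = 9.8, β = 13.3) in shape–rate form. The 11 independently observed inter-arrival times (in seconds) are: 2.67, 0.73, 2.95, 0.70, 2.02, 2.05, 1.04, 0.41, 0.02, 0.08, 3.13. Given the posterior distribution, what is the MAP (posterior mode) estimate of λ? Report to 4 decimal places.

With a Gamma(shape α, rate β) prior on the exponential rate λ, the posterior after n observations with total T = Σxᵢ is Gamma(α+n, β+T).
Sum of observations T = 15.80 seconds; n = 11.
Posterior: Gamma(9.8+11, 13.3+15.80) = Gamma(20.8, 29.10).
Mode = (α−1)/β = 0.6804.

0.6804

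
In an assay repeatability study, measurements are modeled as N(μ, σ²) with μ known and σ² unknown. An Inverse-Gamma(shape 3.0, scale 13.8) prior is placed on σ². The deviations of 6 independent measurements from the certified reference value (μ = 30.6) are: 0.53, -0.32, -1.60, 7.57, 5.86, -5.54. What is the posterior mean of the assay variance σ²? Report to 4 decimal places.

15.2879

With known mean μ and an Inverse-Gamma(α, β) prior on σ², the Normal likelihood is conjugate: posterior is Inv-Gamma(α + n/2, β + Σ(xᵢ−μ)²/2).
Σ(xᵢ−μ)² = (0.53)² + (-0.32)² + (-1.60)² + (7.57)² + (5.86)² + (-5.54)² = 125.2794.
Posterior: Inv-Gamma(3.0 + 6/2, 13.8 + 125.2794/2) = Inv-Gamma(6.00, 76.43970).
E[σ²|data] = β/(α−1) = 76.43970/5.00 = 15.2879.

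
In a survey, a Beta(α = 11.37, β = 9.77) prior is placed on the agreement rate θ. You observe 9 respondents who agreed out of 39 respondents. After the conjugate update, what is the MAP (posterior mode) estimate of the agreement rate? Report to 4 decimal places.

0.3332

The Beta prior is conjugate to a Binomial/Bernoulli likelihood; the update adds successes to α and failures to β.
Posterior: Beta(α+k, β+n−k) = Beta(11.37+9, 9.77+30) = Beta(20.37, 39.77).
Mode of Beta(a,b) for a,b>1 is (a−1)/(a+b−2) = 19.37/58.14 = 0.3332.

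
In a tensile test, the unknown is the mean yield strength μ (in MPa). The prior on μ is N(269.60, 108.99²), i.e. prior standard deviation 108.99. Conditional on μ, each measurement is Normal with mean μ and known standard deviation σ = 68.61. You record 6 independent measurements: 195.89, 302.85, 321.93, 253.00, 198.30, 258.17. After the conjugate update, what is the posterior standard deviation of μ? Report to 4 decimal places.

27.1284

For Normal data with known variance σ², a Normal(μ₀, σ₀²) prior on μ is conjugate. Posterior precision = 1/σ₀² + n/σ²; posterior mean is the precision-weighted average of μ₀ and x̄.
σ₀² = 108.99² = 11878.8201, σ² = 68.61² = 4707.3321; σ² + n·σ₀² = 4707.3321 + 6·11878.8201 = 75980.2527.
Posterior precision = 1/σ₀² + n/σ² = 1/11878.8201 + 6/4707.3321 = (σ² + n·σ₀²)/(σ₀²σ²) = 75980.2527/(11878.8201·4707.3321); posterior variance σₙ² = σ₀²σ²/(σ² + n·σ₀²) = 11878.8201·4707.3321/75980.2527 = 735.948476.
Posterior SD = √σₙ² = √(11878.8201·4707.3321/75980.2527) = 27.1284.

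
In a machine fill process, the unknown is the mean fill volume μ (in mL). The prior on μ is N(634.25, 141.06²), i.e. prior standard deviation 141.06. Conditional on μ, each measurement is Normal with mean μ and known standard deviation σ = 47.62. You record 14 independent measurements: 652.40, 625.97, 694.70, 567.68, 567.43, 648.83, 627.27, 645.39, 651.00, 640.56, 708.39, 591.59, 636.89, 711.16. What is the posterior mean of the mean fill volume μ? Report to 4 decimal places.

640.6097

For Normal data with known variance σ², a Normal(μ₀, σ₀²) prior on μ is conjugate. Posterior precision = 1/σ₀² + n/σ²; posterior mean is the precision-weighted average of μ₀ and x̄.
Σxᵢ = 652.40 + 625.97 + 694.70 + 567.68 + 567.43 + 648.83 + 627.27 + 645.39 + 651.00 + 640.56 + 708.39 + 591.59 + 636.89 + 711.16 = 8969.26, so n·x̄ = 8969.26.
σ₀² = 141.06² = 19897.9236, σ² = 47.62² = 2267.6644; σ² + n·σ₀² = 2267.6644 + 14·19897.9236 = 280838.5948.
Posterior mean = (μ₀/σ₀² + n·x̄/σ²)/(1/σ₀² + n/σ²) = (σ²·μ₀ + σ₀²·n·x̄)/(σ² + n·σ₀²) = (2267.6644·634.25 + 19897.9236·8969.26)/280838.5948 = 179907916.374236/280838.5948 = 640.6097.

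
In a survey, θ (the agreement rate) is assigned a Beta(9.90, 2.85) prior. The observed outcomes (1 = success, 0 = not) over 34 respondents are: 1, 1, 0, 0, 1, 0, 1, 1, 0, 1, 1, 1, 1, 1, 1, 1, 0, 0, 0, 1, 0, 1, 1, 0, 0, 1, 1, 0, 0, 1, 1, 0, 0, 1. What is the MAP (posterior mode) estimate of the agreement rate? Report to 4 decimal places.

The Beta prior is conjugate to a Binomial/Bernoulli likelihood; the update adds successes to α and failures to β.
Posterior: Beta(α+k, β+n−k) = Beta(9.90+20, 2.85+14) = Beta(29.90, 16.85).
Mode of Beta(a,b) for a,b>1 is (a−1)/(a+b−2) = 28.90/44.75 = 0.6458.

0.6458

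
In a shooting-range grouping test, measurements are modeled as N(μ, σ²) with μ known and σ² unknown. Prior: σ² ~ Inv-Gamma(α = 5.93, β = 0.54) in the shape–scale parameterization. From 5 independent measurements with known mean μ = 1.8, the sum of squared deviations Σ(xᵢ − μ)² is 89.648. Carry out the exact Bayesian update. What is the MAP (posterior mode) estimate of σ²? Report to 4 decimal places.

With known mean μ and an Inverse-Gamma(α, β) prior on σ², the Normal likelihood is conjugate: posterior is Inv-Gamma(α + n/2, β + Σ(xᵢ−μ)²/2).
Posterior: Inv-Gamma(5.93 + 5/2, 0.54 + 89.648/2) = Inv-Gamma(8.43, 45.3640).
Mode = β/(α+1) = 45.3640/9.43 = 4.8106.

4.8106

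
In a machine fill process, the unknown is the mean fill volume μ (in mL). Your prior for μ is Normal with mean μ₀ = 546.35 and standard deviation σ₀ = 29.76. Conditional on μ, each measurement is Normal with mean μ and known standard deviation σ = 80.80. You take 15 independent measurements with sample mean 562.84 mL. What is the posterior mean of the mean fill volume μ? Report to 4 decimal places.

557.4065

For Normal data with known variance σ², a Normal(μ₀, σ₀²) prior on μ is conjugate. Posterior precision = 1/σ₀² + n/σ²; posterior mean is the precision-weighted average of μ₀ and x̄.
n·x̄ = 15·562.84 = 8442.6.
σ₀² = 29.76² = 885.6576, σ² = 80.80² = 6528.64; σ² + n·σ₀² = 6528.64 + 15·885.6576 = 19813.504.
Posterior mean = (μ₀/σ₀² + n·x̄/σ²)/(1/σ₀² + n/σ²) = (σ²·μ₀ + σ₀²·n·x̄)/(σ² + n·σ₀²) = (6528.64·546.35 + 885.6576·8442.6)/19813.504 = 11044175.31776/19813.504 = 557.4065.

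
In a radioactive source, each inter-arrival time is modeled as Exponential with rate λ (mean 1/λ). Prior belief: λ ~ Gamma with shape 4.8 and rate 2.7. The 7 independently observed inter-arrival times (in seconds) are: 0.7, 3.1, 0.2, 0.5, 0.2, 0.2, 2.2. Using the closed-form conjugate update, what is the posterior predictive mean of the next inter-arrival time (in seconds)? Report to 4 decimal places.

With a Gamma(shape α, rate β) prior on the exponential rate λ, the posterior after n observations with total T = Σxᵢ is Gamma(α+n, β+T).
Sum of observations T = 7.1 seconds; n = 7.
Posterior: Gamma(4.8+7, 2.7+7.1) = Gamma(11.8, 9.8).
The predictive distribution for the next observation is Lomax; its mean is β/(α−1) = 9.8/10.8 = 0.9074.

0.9074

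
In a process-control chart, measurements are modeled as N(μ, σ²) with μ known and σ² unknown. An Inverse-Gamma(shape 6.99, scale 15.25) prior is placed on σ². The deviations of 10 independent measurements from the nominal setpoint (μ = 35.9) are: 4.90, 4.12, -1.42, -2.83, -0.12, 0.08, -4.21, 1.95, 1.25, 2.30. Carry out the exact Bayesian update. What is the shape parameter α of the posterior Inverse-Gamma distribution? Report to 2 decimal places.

11.99

With known mean μ and an Inverse-Gamma(α, β) prior on σ², the Normal likelihood is conjugate: posterior is Inv-Gamma(α + n/2, β + Σ(xᵢ−μ)²/2).
Σ(xᵢ−μ)² = (4.90)² + (4.12)² + (-1.42)² + (-2.83)² + (-0.12)² + (0.08)² + (-4.21)² + (1.95)² + (1.25)² + (2.30)² = 79.4096.
Posterior: Inv-Gamma(6.99 + 10/2, 15.25 + 79.4096/2) = Inv-Gamma(11.99, 54.95480).
Posterior α = 11.99.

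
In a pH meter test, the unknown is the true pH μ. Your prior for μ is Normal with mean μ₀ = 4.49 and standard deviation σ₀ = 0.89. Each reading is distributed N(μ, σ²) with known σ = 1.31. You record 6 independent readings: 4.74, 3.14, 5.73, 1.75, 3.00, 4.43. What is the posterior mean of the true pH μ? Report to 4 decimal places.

For Normal data with known variance σ², a Normal(μ₀, σ₀²) prior on μ is conjugate. Posterior precision = 1/σ₀² + n/σ²; posterior mean is the precision-weighted average of μ₀ and x̄.
Σxᵢ = 4.74 + 3.14 + 5.73 + 1.75 + 3.00 + 4.43 = 22.79, so n·x̄ = 22.79.
σ₀² = 0.89² = 0.7921, σ² = 1.31² = 1.7161; σ² + n·σ₀² = 1.7161 + 6·0.7921 = 6.4687.
Posterior mean = (μ₀/σ₀² + n·x̄/σ²)/(1/σ₀² + n/σ²) = (σ²·μ₀ + σ₀²·n·x̄)/(σ² + n·σ₀²) = (1.7161·4.49 + 0.7921·22.79)/6.4687 = 25.757248/6.4687 = 3.9818.

3.9818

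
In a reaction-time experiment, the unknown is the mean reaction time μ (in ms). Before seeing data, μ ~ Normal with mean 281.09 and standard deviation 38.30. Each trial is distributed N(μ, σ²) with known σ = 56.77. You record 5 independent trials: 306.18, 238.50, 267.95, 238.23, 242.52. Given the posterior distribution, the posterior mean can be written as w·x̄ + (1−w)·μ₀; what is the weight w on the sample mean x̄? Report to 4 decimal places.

0.6947

For Normal data with known variance σ², a Normal(μ₀, σ₀²) prior on μ is conjugate. Posterior precision = 1/σ₀² + n/σ²; posterior mean is the precision-weighted average of μ₀ and x̄.
σ₀² = 38.30² = 1466.89, σ² = 56.77² = 3222.8329. Prior precision 1/σ₀² = 1/1466.89; data precision n/σ² = 5/3222.8329.
w = (n/σ²)/(1/σ₀² + n/σ²) = n·σ₀²/(σ² + n·σ₀²) = 5·1466.89/(3222.8329 + 5·1466.89) = 7334.45/10557.2829 = 0.6947.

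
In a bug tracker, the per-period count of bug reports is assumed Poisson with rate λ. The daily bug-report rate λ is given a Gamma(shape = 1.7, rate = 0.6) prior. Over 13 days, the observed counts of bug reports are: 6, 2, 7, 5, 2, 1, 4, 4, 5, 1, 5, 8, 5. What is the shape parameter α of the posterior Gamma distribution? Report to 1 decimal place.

With a Gamma(shape α, rate β) prior, the Poisson likelihood is conjugate: the posterior is Gamma(α + ΣXᵢ, β + n).
Sum of counts S = 55 over n = 13 days.
Posterior: Gamma(α+S, β+n) = Gamma(1.7+55, 0.6+13) = Gamma(56.7, 13.6).
Posterior α = 56.7.

56.7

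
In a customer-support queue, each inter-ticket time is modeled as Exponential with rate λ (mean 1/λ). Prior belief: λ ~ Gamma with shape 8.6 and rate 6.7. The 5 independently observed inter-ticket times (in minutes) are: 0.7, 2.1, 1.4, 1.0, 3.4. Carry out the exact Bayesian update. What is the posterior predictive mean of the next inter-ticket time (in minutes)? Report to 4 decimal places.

With a Gamma(shape α, rate β) prior on the exponential rate λ, the posterior after n observations with total T = Σxᵢ is Gamma(α+n, β+T).
Sum of observations T = 8.6 minutes; n = 5.
Posterior: Gamma(8.6+5, 6.7+8.6) = Gamma(13.6, 15.3).
The predictive distribution for the next observation is Lomax; its mean is β/(α−1) = 15.3/12.6 = 1.2143.

1.2143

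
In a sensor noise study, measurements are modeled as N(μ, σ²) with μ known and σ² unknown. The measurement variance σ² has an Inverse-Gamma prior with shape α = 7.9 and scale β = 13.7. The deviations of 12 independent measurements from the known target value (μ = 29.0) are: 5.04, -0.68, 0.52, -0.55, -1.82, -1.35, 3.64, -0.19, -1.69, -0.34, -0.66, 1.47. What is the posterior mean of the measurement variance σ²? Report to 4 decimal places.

3.0165

With known mean μ and an Inverse-Gamma(α, β) prior on σ², the Normal likelihood is conjugate: posterior is Inv-Gamma(α + n/2, β + Σ(xᵢ−μ)²/2).
Σ(xᵢ−μ)² = (5.04)² + (-0.68)² + (0.52)² + (-0.55)² + (-1.82)² + (-1.35)² + (3.64)² + (-0.19)² + (-1.69)² + (-0.34)² + (-0.66)² + (1.47)² = 50.4257.
Posterior: Inv-Gamma(7.9 + 12/2, 13.7 + 50.4257/2) = Inv-Gamma(13.90, 38.91285).
E[σ²|data] = β/(α−1) = 38.91285/12.90 = 3.0165.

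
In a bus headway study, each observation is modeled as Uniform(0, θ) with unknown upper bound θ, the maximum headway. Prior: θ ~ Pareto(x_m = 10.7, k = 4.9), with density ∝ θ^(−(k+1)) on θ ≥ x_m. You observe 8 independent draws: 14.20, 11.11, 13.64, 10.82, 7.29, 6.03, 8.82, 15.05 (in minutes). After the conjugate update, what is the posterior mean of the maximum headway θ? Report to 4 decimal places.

A Pareto(scale x_m, shape k) prior on the upper bound θ of Uniform(0, θ) is conjugate: posterior is Pareto(max(x_m, max xᵢ), k + n).
Sample maximum = 15.05; prior scale x_m = 10.7 → posterior scale = max = 15.05.
Posterior shape = 4.9 + 8 = 12.9.
E[θ|data] = k·x_m/(k−1) = 12.9·15.05/11.9 = 16.3147.

16.3147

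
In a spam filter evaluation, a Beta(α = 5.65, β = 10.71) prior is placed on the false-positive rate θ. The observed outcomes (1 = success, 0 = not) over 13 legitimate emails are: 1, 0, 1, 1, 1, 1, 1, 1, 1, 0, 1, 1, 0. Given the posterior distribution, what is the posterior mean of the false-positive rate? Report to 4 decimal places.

0.5330

The Beta prior is conjugate to a Binomial/Bernoulli likelihood; the update adds successes to α and failures to β.
Posterior: Beta(α+k, β+n−k) = Beta(5.65+10, 10.71+3) = Beta(15.65, 13.71).
Posterior mean = α/(α+β) = 15.65/29.36 = 0.5330.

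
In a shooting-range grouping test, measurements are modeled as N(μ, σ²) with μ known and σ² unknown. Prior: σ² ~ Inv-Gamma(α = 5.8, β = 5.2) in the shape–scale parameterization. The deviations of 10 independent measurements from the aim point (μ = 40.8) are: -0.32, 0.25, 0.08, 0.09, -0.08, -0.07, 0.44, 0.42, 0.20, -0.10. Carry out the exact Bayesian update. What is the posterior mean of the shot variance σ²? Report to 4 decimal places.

0.5618

With known mean μ and an Inverse-Gamma(α, β) prior on σ², the Normal likelihood is conjugate: posterior is Inv-Gamma(α + n/2, β + Σ(xᵢ−μ)²/2).
Σ(xᵢ−μ)² = (-0.32)² + (0.25)² + (0.08)² + (0.09)² + (-0.08)² + (-0.07)² + (0.44)² + (0.42)² + (0.20)² + (-0.10)² = 0.6107.
Posterior: Inv-Gamma(5.8 + 10/2, 5.2 + 0.6107/2) = Inv-Gamma(10.80, 5.50535).
E[σ²|data] = β/(α−1) = 5.50535/9.80 = 0.5618.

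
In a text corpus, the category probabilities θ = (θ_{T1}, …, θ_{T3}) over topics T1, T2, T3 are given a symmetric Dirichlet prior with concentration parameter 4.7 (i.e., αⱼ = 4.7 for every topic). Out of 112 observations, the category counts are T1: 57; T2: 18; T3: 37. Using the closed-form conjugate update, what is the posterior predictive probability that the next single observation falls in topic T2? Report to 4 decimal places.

0.1800

The Dirichlet prior is conjugate to the Multinomial likelihood: each posterior αⱼ = prior αⱼ + observed count nⱼ.
Posterior concentration: (61.7, 22.7, 41.7), total = 126.1.
P(next = T2 | data) = α_{T2}/Σα = 0.1800.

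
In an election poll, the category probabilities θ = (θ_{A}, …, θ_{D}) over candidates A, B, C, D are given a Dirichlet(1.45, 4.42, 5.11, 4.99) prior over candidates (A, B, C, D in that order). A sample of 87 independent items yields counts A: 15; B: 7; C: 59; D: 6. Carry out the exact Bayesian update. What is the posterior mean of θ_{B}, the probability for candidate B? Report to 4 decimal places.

The Dirichlet prior is conjugate to the Multinomial likelihood: each posterior αⱼ = prior αⱼ + observed count nⱼ.
Posterior concentration: (16.45, 11.42, 64.11, 10.99), total = 102.97.
E[θ_{B}|data] = α_{B}/Σα = 11.42/102.97 = 0.1109.

0.1109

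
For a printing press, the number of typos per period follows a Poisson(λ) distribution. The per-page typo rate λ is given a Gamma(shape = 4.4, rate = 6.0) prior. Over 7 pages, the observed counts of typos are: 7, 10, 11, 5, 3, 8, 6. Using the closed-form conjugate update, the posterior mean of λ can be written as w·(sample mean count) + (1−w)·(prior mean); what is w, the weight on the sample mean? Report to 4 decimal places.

With a Gamma(shape α, rate β) prior, the Poisson likelihood is conjugate: the posterior is Gamma(α + ΣXᵢ, β + n).
Posterior mean = (α₀+S)/(β₀+n) = [n/(β₀+n)]·(S/n) + [β₀/(β₀+n)]·(α₀/β₀), so only n and β₀ enter the weight.
Weight on data w = n/(β₀+n) = 7/(6.0+7) = 7/13.0 = 0.5385.

0.5385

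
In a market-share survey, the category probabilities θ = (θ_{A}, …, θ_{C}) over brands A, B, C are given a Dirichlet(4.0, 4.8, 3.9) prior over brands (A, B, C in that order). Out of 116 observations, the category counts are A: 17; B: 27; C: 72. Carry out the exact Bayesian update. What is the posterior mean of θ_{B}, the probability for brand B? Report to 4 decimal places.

The Dirichlet prior is conjugate to the Multinomial likelihood: each posterior αⱼ = prior αⱼ + observed count nⱼ.
Posterior concentration: (21.0, 31.8, 75.9), total = 128.7.
E[θ_{B}|data] = α_{B}/Σα = 31.8/128.7 = 0.2471.

0.2471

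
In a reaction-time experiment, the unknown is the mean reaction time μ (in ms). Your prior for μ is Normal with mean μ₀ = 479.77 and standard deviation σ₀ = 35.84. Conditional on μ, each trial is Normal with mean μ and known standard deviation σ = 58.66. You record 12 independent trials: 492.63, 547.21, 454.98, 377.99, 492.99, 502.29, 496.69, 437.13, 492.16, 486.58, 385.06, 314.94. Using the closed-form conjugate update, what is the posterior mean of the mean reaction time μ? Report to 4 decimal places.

460.9272

For Normal data with known variance σ², a Normal(μ₀, σ₀²) prior on μ is conjugate. Posterior precision = 1/σ₀² + n/σ²; posterior mean is the precision-weighted average of μ₀ and x̄.
Σxᵢ = 492.63 + 547.21 + 454.98 + 377.99 + 492.99 + 502.29 + 496.69 + 437.13 + 492.16 + 486.58 + 385.06 + 314.94 = 5480.65, so n·x̄ = 5480.65.
σ₀² = 35.84² = 1284.5056, σ² = 58.66² = 3440.9956; σ² + n·σ₀² = 3440.9956 + 12·1284.5056 = 18855.0628.
Posterior mean = (μ₀/σ₀² + n·x̄/σ²)/(1/σ₀² + n/σ²) = (σ²·μ₀ + σ₀²·n·x̄)/(σ² + n·σ₀²) = (3440.9956·479.77 + 1284.5056·5480.65)/18855.0628 = 8690812.075652/18855.0628 = 460.9272.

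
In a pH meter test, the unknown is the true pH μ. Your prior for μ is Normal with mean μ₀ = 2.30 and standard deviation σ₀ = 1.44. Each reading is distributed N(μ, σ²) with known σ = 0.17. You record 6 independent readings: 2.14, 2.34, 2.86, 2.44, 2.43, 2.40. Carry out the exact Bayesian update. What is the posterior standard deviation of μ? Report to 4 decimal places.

0.0693

For Normal data with known variance σ², a Normal(μ₀, σ₀²) prior on μ is conjugate. Posterior precision = 1/σ₀² + n/σ²; posterior mean is the precision-weighted average of μ₀ and x̄.
σ₀² = 1.44² = 2.0736, σ² = 0.17² = 0.0289; σ² + n·σ₀² = 0.0289 + 6·2.0736 = 12.4705.
Posterior precision = 1/σ₀² + n/σ² = 1/2.0736 + 6/0.0289 = (σ² + n·σ₀²)/(σ₀²σ²) = 12.4705/(2.0736·0.0289); posterior variance σₙ² = σ₀²σ²/(σ² + n·σ₀²) = 2.0736·0.0289/12.4705 = 0.004806.
Posterior SD = √σₙ² = √(2.0736·0.0289/12.4705) = 0.0693.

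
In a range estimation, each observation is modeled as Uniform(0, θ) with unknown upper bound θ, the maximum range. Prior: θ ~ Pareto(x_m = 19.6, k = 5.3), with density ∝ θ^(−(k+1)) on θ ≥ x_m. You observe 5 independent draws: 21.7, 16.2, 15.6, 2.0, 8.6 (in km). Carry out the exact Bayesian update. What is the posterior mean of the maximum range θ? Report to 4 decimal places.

A Pareto(scale x_m, shape k) prior on the upper bound θ of Uniform(0, θ) is conjugate: posterior is Pareto(max(x_m, max xᵢ), k + n).
Sample maximum = 21.7; prior scale x_m = 19.6 → posterior scale = max = 21.7.
Posterior shape = 5.3 + 5 = 10.3.
E[θ|data] = k·x_m/(k−1) = 10.3·21.7/9.3 = 24.0333.

24.0333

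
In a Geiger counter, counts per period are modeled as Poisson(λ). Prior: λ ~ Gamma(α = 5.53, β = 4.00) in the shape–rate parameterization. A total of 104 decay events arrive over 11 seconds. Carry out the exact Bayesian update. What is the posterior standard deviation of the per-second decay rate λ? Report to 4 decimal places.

With a Gamma(shape α, rate β) prior, the Poisson likelihood is conjugate: the posterior is Gamma(α + ΣXᵢ, β + n).
Posterior: Gamma(α+S, β+n) = Gamma(5.53+104, 4.00+11) = Gamma(109.53, 15.00).
SD = √α/β = √109.53/15.00 = 0.6977.

0.6977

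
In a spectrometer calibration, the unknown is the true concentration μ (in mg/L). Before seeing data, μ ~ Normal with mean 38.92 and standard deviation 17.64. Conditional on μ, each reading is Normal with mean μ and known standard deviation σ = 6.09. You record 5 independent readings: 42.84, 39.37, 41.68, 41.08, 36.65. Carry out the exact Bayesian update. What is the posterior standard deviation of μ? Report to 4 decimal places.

For Normal data with known variance σ², a Normal(μ₀, σ₀²) prior on μ is conjugate. Posterior precision = 1/σ₀² + n/σ²; posterior mean is the precision-weighted average of μ₀ and x̄.
σ₀² = 17.64² = 311.1696, σ² = 6.09² = 37.0881; σ² + n·σ₀² = 37.0881 + 5·311.1696 = 1592.9361.
Posterior precision = 1/σ₀² + n/σ² = 1/311.1696 + 5/37.0881 = (σ² + n·σ₀²)/(σ₀²σ²) = 1592.9361/(311.1696·37.0881); posterior variance σₙ² = σ₀²σ²/(σ² + n·σ₀²) = 311.1696·37.0881/1592.9361 = 7.244917.
Posterior SD = √σₙ² = √(311.1696·37.0881/1592.9361) = 2.6916.

2.6916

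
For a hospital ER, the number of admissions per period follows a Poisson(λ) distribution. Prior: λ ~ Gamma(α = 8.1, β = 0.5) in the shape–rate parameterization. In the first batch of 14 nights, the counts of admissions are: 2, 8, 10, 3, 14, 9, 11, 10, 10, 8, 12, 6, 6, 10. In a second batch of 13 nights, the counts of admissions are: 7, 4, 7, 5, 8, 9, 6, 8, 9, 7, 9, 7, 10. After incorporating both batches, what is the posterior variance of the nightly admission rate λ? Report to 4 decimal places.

0.2950

With a Gamma(shape α, rate β) prior, the Poisson likelihood is conjugate: the posterior is Gamma(α + ΣXᵢ, β + n).
Batch 1: sum of counts S = 119 over n = 14 nights.
After batch 1: Gamma(α+S, β+n) = Gamma(8.1+119, 0.5+14) = Gamma(127.1, 14.5).
Batch 2: sum of counts S = 96 over n = 13 nights.
After batch 2: Gamma(α+S, β+n) = Gamma(127.1+96, 14.5+13) = Gamma(223.1, 27.5).
Var = α/β² = 223.1/27.5² = 0.2950.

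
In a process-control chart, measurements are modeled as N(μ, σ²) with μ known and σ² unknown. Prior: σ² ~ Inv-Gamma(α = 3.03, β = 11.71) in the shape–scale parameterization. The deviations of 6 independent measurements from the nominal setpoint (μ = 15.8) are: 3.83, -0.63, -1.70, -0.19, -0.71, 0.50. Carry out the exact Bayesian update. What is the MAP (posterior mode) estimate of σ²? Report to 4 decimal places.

With known mean μ and an Inverse-Gamma(α, β) prior on σ², the Normal likelihood is conjugate: posterior is Inv-Gamma(α + n/2, β + Σ(xᵢ−μ)²/2).
Σ(xᵢ−μ)² = (3.83)² + (-0.63)² + (-1.70)² + (-0.19)² + (-0.71)² + (0.50)² = 18.7460.
Posterior: Inv-Gamma(3.03 + 6/2, 11.71 + 18.7460/2) = Inv-Gamma(6.03, 21.08300).
Mode = β/(α+1) = 21.08300/7.03 = 2.9990.

2.9990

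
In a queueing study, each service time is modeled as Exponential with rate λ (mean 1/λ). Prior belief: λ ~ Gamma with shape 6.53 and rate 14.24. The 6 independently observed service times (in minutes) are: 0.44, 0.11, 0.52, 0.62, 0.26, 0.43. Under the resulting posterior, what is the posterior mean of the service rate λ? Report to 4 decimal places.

0.7539

With a Gamma(shape α, rate β) prior on the exponential rate λ, the posterior after n observations with total T = Σxᵢ is Gamma(α+n, β+T).
Sum of observations T = 2.38 minutes; n = 6.
Posterior: Gamma(6.53+6, 14.24+2.38) = Gamma(12.53, 16.62).
Posterior mean of λ = α/β = 12.53/16.62 = 0.7539.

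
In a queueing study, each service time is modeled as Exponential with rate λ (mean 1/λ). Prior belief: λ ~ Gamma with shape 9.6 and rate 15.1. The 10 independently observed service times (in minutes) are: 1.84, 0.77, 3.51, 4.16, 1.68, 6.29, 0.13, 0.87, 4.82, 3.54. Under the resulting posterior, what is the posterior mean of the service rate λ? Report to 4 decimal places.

With a Gamma(shape α, rate β) prior on the exponential rate λ, the posterior after n observations with total T = Σxᵢ is Gamma(α+n, β+T).
Sum of observations T = 27.61 minutes; n = 10.
Posterior: Gamma(9.6+10, 15.1+27.61) = Gamma(19.6, 42.71).
Posterior mean of λ = α/β = 19.6/42.71 = 0.4589.

0.4589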